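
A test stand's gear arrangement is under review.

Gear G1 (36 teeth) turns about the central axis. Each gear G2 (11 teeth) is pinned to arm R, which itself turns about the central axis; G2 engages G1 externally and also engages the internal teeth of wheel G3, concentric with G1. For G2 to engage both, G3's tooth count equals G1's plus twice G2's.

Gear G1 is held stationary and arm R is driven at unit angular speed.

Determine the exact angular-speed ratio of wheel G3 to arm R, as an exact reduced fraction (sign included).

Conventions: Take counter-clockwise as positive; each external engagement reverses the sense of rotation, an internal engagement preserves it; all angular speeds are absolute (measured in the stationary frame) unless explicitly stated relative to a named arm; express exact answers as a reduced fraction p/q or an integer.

47/29

recognized (axles ride arm R): planetary set, 36/11/58 teeth
ring teeth: 36 + 2·11 = 58
36(ω_sun−ω_arm) = −58(ω_ring−ω_arm),  ω_sun = 0, ω_arm = 1
ω_ring = 1 − (36/58)(0−1) = 47/29
ω_out/ω_in = 47/29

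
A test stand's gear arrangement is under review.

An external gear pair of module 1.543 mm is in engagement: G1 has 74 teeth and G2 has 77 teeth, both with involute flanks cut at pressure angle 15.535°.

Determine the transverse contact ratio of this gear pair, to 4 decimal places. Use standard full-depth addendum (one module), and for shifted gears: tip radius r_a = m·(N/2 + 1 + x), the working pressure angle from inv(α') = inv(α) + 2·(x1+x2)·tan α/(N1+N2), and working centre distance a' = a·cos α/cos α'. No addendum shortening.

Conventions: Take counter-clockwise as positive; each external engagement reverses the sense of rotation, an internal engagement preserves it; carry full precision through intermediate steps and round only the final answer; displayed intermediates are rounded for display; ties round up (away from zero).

2.1528

recognized (one external pair, fixed centres): single-mesh tooth geometry, m = 1.543, N1 = 74, N2 = 77
base radii: r_b1 = 55.005296, r_b2 = 57.235240
tip radii: r_a1 = 58.634000, r_a2 = 60.948500
no profile shift: α' = α, a' = a
action lengths: √(r_a1²−r_b1²) = 20.306732, √(r_a2²−r_b2²) = 20.948673
base pitch p_b = π·m·cos α = 4.670385
CR = (20.306732 + 20.948673 − 116.496500·sin 15.53500°)/4.670385 = 2.152820
contact ratio ≈ 2.1528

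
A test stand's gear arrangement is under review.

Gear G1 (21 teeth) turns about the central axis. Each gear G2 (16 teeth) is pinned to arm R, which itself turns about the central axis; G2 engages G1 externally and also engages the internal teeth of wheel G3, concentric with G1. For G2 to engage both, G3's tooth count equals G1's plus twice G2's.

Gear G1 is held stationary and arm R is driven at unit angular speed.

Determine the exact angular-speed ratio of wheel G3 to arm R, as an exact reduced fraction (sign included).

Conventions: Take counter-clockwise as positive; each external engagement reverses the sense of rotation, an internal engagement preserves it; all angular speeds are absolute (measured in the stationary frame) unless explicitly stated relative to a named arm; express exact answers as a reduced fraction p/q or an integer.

74/53

class = planetary set [G3 = 21+2·16 = 53; Willis about the carrier]
ring teeth: 21 + 2·16 = 53
21(ω_sun−ω_arm) = −53(ω_ring−ω_arm),  ω_sun = 0, ω_arm = 1
ω_ring = 1 − (21/53)(0−1) = 74/53
ω_out/ω_in = 74/53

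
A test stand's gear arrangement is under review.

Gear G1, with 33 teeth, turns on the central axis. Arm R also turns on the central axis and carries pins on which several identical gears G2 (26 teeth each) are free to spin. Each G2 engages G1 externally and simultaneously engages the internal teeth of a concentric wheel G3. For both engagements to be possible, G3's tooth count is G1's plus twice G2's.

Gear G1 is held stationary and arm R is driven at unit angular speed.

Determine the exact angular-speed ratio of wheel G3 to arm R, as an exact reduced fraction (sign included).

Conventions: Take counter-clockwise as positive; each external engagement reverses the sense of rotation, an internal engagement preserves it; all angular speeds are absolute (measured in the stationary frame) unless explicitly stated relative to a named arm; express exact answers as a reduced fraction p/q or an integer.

118/85

topology: planetary set — G1 33T / G2 26T / G3 85T, arm = carrier (Willis)
ring teeth: 33 + 2·26 = 85
33(ω_sun−ω_arm) = −85(ω_ring−ω_arm),  ω_sun = 0, ω_arm = 1
ω_ring = 1 − (33/85)(0−1) = 118/85
ω_out/ω_in = 118/85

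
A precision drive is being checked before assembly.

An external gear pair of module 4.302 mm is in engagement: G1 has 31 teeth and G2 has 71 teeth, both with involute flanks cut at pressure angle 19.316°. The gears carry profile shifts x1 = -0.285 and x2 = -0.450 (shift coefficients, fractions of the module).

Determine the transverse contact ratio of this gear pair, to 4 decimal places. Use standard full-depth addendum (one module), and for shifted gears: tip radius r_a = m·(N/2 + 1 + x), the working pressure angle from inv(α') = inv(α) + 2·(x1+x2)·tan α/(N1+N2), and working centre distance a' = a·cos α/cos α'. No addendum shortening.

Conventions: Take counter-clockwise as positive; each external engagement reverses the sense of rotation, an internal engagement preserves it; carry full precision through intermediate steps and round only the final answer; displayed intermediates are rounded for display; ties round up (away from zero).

topology: single-mesh involute geometry — m = 4.302, 31T/71T pair
base radii: r_b1 = 62.927434, r_b2 = 144.124124
tip radii: r_a1 = 69.756930, r_a2 = 155.087100
inv(α') = inv(19.316°) + 2·(-0.285-0.450)·tan α/(31+71) = 0.00832930  ⇒  α' = 16.56188°
a' = a·cos α / cos α' = 219.4020·cos 19.316°/cos 16.56188° = 216.013427
action lengths: √(r_a1²−r_b1²) = 30.102613, √(r_a2²−r_b2²) = 57.273428
base pitch p_b = π·m·cos α = 12.754346
CR = (30.102613 + 57.273428 − 216.013427·sin 16.56188°)/12.754346 = 2.022939
contact ratio ≈ 2.0229

2.0229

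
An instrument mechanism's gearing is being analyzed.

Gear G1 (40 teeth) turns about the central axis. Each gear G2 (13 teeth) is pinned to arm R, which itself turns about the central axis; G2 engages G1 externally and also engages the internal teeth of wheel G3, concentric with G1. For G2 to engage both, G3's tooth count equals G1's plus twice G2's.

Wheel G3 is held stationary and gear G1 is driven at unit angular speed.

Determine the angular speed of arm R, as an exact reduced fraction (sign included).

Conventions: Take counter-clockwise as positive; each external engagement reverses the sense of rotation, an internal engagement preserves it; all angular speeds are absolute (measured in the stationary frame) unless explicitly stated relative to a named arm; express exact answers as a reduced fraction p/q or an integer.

20/53

topology: planetary set — G1 40T / G2 13T / G3 66T, arm = carrier (Willis)
ring teeth: 40 + 2·13 = 66
40(ω_sun−ω_arm) = −66(ω_ring−ω_arm),  ω_ring = 0, ω_sun = 1
40(1−ω_arm) = −66(0−ω_arm)  ⇒  106·ω_arm = 40  ⇒  ω_arm = 20/53
exact speed ratio = 20/53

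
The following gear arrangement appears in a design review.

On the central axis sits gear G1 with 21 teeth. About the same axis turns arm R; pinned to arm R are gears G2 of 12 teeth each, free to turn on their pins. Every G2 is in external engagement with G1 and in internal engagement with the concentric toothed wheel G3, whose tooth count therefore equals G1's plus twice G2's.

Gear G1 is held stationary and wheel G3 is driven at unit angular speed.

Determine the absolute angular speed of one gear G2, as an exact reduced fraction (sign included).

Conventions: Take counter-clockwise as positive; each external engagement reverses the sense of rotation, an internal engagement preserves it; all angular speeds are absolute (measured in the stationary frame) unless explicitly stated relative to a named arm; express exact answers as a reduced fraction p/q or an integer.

15/8

recognized (axles ride arm R): planetary set, 21/12/45 teeth
ring teeth: 21 + 2·12 = 45
21(ω_sun−ω_arm) = −45(ω_ring−ω_arm),  ω_sun = 0, ω_ring = 1
21(0−ω_arm) = −45(1−ω_arm)  ⇒  66·ω_arm = 45  ⇒  ω_arm = 15/22
sun–planet mesh: 21·(0−15/22) = −12·(ω_p−ω_arm)  ⇒  ω_p−ω_arm = 105/88
ω_p = 15/22 + 105/88 = 15/8
exact speed ratio = 15/8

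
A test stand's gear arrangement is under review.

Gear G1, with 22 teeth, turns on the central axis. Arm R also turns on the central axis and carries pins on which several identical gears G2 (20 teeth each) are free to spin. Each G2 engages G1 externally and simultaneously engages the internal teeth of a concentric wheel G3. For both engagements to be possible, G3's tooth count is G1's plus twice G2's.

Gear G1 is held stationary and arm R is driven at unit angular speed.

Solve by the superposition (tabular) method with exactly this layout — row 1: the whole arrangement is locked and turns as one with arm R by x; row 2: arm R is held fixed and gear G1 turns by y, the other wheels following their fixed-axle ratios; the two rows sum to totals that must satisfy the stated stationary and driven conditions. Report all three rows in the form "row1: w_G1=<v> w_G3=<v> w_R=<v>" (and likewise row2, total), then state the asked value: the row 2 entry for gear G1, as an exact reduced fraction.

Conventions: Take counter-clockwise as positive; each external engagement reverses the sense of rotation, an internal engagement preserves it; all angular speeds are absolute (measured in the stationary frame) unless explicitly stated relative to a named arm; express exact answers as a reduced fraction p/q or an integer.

row1: w_G1=1 w_G3=1 w_R=1
row2: w_G1=-1 w_G3=11/31 w_R=0
total: w_G1=0 w_G3=42/31 w_R=1
asked value: -1

planetary set (22T centre, 20T on arm, 62T internal) — Willis relation
row 1 — lock + rotate with arm: ω_sun = ω_ring = ω_arm = x
superposition row 2 [arm held]: sun y, ring −(22/62)·y, arm 0
boundary: total ω_sun = x + y = 0 and total ω_arm = x = 1  ⇒  y = -1, x = 1
row 2 ring = −(22/62)·(-1) = 11/31
totals (row 1 + row 2): sun 1 + (-1) = 0, ring 1 + 11/31 = 42/31, arm 1 + 0 = 1
asked cell (row2, sun) = -1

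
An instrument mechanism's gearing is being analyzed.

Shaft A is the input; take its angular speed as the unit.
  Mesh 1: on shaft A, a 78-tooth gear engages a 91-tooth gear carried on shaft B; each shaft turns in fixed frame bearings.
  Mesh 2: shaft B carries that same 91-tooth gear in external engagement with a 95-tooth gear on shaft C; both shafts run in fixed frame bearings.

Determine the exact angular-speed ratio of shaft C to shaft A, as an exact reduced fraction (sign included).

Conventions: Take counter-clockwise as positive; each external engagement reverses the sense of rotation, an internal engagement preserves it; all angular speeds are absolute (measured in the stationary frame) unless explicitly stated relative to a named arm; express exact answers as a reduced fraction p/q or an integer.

class = fixed-axis compound train [2 meshes; 2 ratios multiply, 2 sense flips]
mesh 1 [78T→91T]: running ratio 6/7, sense −
mesh 2 [91T→95T]: running ratio 78/95, sense +
ω_out/ω_in = 78/95

78/95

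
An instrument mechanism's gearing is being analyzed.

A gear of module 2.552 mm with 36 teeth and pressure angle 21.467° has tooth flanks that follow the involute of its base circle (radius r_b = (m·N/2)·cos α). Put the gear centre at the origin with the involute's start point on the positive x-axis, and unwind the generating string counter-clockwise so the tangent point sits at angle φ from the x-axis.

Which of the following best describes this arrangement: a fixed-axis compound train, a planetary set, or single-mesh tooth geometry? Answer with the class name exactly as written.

topology: single-mesh involute geometry — m = 2.552, N = 36
classification: single-mesh tooth geometry

single-mesh tooth geometry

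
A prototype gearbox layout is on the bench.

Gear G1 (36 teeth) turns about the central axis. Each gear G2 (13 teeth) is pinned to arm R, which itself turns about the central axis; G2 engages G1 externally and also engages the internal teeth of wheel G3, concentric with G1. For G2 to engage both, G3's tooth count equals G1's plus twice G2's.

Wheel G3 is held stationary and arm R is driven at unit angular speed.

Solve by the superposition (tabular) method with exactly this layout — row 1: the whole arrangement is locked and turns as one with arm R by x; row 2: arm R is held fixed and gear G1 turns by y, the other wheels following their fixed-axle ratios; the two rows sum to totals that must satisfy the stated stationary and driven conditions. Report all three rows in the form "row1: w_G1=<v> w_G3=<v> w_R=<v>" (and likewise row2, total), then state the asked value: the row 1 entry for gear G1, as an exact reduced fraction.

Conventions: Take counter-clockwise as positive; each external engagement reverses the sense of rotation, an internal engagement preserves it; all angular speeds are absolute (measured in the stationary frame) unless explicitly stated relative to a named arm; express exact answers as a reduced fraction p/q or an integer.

row1: w_G1=1 w_G3=1 w_R=1
row2: w_G1=31/18 w_G3=-1 w_R=0
total: w_G1=49/18 w_G3=0 w_R=1
asked value: 1

planetary set (36T centre, 13T on arm, 62T internal) — Willis relation
row 1 (train locked, turned with arm): all members turn x
row 2 (arm held, sun turns y): ω_ring = −(36/62)·y, ω_arm = 0
boundary: total ω_ring = x − (36/62)·y = 0 and total ω_arm = x = 1  ⇒  y = 31/18, x = 1
row 2 ring = −(36/62)·31/18 = -1
totals (row 1 + row 2): sun 1 + 31/18 = 49/18, ring 1 + (-1) = 0, arm 1 + 0 = 1
asked cell (row1, sun) = 1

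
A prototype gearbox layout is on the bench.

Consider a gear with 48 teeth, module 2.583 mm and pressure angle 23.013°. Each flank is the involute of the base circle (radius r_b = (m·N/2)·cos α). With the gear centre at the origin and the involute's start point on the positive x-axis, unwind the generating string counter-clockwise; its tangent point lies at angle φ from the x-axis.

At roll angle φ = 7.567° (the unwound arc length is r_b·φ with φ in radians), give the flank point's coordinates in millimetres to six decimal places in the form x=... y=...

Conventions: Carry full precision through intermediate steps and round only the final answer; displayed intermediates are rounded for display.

topology: single-mesh involute geometry — m = 2.583, N = 48
pitch radius r_p = m·N/2 = 2.583·48/2 = 61.992000
base radius r_b = r_p·cos α = 61.992000·cos 23.013° = 57.058440
roll angle φ = 7.567° = 0.13206906 rad
x = r_b·(cos φ + φ·sin φ) = 57.553885
y = r_b·(sin φ − φ·cos φ) = 0.043737

x=57.553885 y=0.043737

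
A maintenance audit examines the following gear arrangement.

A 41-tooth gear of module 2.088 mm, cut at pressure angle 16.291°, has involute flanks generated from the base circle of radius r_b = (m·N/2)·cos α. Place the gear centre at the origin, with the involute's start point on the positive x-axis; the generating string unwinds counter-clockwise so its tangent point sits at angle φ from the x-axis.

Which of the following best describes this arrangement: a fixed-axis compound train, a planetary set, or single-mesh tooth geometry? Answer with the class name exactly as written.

single-mesh involute tooth geometry (41T wheel at module 2.088)
classification: single-mesh tooth geometry

single-mesh tooth geometry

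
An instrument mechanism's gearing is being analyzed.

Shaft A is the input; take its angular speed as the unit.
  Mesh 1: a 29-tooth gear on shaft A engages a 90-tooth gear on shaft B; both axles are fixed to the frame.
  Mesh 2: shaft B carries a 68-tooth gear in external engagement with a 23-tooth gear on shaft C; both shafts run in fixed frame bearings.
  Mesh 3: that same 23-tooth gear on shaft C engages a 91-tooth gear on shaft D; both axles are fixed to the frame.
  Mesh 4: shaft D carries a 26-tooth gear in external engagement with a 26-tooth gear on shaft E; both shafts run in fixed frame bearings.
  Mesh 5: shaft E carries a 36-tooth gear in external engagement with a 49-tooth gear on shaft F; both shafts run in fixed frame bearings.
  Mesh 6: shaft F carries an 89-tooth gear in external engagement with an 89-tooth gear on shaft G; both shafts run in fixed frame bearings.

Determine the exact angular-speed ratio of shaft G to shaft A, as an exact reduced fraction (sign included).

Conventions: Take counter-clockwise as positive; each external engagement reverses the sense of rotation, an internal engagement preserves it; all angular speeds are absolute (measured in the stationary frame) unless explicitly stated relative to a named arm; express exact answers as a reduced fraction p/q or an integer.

class = fixed-axis compound train [6 meshes; 6 ratios multiply, 6 sense flips]
mesh 1 [29T→90T]: running ratio 29/90, sense −
mesh 2 [68T→23T]: running ratio 986/1035, sense +
mesh 3 [23T→91T]: running ratio 986/4095, sense −
mesh 4 [26T→26T]: running ratio 986/4095, sense +
mesh 5 [36T→49T]: running ratio 3944/22295, sense −
mesh 6 [89T→89T]: running ratio 3944/22295, sense +
ω_out/ω_in = 3944/22295

3944/22295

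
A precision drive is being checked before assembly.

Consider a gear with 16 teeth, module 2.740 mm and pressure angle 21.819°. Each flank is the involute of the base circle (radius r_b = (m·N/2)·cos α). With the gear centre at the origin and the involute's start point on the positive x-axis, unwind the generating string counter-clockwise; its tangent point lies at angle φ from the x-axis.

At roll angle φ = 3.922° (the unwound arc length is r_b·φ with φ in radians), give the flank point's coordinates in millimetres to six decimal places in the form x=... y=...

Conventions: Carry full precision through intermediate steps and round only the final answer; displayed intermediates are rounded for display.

x=20.397329 y=0.002175

topology: single-mesh involute geometry — m = 2.740, N = 16
pitch radius r_p = m·N/2 = 2.740·16/2 = 21.920000
base radius r_b = r_p·cos α = 21.920000·cos 21.819° = 20.349709
roll angle φ = 3.922° = 0.06845181 rad
x = r_b·(cos φ + φ·sin φ) = 20.397329
y = r_b·(sin φ − φ·cos φ) = 0.002175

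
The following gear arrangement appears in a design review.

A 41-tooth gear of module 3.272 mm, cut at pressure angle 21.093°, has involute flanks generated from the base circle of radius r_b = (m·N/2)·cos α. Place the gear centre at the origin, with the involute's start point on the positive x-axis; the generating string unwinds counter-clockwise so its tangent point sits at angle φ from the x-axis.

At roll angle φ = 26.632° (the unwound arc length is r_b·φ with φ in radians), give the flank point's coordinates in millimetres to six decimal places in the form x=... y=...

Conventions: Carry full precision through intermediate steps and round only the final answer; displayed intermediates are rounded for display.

x=68.981459 y=2.050018

single-mesh involute tooth geometry (41T wheel at module 3.272)
pitch radius r_p = m·N/2 = 3.272·41/2 = 67.076000
base radius r_b = r_p·cos α = 67.076000·cos 21.093° = 62.581741
roll angle φ = 26.632° = 0.46481609 rad
x = r_b·(cos φ + φ·sin φ) = 68.981459
y = r_b·(sin φ − φ·cos φ) = 2.050018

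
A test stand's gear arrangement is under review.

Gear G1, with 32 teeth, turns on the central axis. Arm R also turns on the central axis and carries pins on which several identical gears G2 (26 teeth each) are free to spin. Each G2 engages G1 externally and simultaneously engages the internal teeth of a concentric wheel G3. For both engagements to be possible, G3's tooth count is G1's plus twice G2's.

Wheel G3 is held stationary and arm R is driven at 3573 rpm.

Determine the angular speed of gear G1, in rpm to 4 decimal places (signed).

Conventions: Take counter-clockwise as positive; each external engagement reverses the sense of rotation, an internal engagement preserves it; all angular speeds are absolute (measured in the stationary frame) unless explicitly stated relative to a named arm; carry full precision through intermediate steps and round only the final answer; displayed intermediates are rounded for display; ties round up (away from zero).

recognized (axles ride arm R): planetary set, 32/26/84 teeth
normalise by the input: solve with ω_arm = 1, then scale by 3573 rpm
ring teeth: 32 + 2·26 = 84
32(ω_sun−ω_arm) = −84(ω_ring−ω_arm),  ω_ring = 0, ω_arm = 1
ω_sun = 1 − (84/32)(0−1) = 29/8
scale: ω_sun = 29/8 × 3573 rpm = +12952.1250 rpm

+12952.1250 rpm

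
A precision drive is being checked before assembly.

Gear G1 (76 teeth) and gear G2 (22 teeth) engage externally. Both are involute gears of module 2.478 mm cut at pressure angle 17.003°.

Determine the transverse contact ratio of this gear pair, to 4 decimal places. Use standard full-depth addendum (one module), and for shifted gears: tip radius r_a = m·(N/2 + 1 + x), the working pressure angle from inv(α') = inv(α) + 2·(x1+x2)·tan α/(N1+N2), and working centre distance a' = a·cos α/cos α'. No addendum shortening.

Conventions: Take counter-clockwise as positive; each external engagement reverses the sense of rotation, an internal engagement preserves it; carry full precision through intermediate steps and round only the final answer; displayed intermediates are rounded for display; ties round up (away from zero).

topology: single-mesh involute geometry — m = 2.478, 76T/22T pair
base radii: r_b1 = 90.048039, r_b2 = 26.066538
tip radii: r_a1 = 96.642000, r_a2 = 29.736000
no profile shift: α' = α, a' = a
action lengths: √(r_a1²−r_b1²) = 35.085991, √(r_a2²−r_b2²) = 14.309623
base pitch p_b = π·m·cos α = 7.444586
CR = (35.085991 + 14.309623 − 121.422000·sin 17.00300°)/7.444586 = 1.865675
contact ratio ≈ 1.8657

1.8657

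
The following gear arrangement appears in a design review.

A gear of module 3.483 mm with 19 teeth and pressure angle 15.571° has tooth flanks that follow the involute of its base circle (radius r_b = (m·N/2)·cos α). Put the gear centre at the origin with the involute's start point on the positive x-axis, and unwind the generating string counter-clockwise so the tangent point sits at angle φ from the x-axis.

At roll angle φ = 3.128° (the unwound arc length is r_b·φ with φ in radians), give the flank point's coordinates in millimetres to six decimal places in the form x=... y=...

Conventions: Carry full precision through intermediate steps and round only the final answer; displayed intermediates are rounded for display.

class = single-mesh tooth geometry [base-circle involute, m = 3.483, 19T]
pitch radius r_p = m·N/2 = 3.483·19/2 = 33.088500
base radius r_b = r_p·cos α = 33.088500·cos 15.571° = 31.874104
roll angle φ = 3.128° = 0.05459390 rad
x = r_b·(cos φ + φ·sin φ) = 31.921569
y = r_b·(sin φ − φ·cos φ) = 0.001728

x=31.921569 y=0.001728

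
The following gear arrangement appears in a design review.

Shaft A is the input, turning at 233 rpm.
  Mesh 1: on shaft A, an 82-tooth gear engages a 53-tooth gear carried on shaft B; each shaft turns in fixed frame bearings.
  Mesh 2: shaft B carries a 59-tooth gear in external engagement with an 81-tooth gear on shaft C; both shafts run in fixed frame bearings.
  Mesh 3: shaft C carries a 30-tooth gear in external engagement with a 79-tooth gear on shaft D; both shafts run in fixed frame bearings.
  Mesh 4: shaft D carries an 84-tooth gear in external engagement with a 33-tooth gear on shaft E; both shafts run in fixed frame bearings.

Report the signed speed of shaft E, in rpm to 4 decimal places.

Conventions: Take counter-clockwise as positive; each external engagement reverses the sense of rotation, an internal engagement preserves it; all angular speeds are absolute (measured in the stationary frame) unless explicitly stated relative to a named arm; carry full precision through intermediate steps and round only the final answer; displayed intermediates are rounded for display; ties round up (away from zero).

+253.8168 rpm

recognized (5 fixed axles, 4 meshes): fixed-axis compound train
mesh 1 [82T→53T]: ω = 233.0000×82/53 = 360.4906 rpm, sense flips to −
mesh 2 [59T→81T]: ω = 360.4906×59/81 = 262.5795 rpm, sense flips to +
mesh 3 [30T→79T]: ω = 262.5795×30/79 = 99.7138 rpm, sense flips to −
mesh 4 [84T→33T]: ω = 99.7138×84/33 = 253.8168 rpm, sense flips to +
signed output speed = +253.8168 rpm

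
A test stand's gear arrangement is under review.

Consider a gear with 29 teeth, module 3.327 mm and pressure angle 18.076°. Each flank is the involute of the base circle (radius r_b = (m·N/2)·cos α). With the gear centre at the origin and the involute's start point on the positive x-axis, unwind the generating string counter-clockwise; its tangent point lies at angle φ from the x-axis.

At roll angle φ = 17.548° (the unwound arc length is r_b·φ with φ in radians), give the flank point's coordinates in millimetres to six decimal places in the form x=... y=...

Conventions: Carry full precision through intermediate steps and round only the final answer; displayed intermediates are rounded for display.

x=47.961298 y=0.435065

class = single-mesh tooth geometry [base-circle involute, m = 3.327, 29T]
pitch radius r_p = m·N/2 = 3.327·29/2 = 48.241500
base radius r_b = r_p·cos α = 48.241500·cos 18.076° = 45.860579
roll angle φ = 17.548° = 0.30627038 rad
x = r_b·(cos φ + φ·sin φ) = 47.961298
y = r_b·(sin φ − φ·cos φ) = 0.435065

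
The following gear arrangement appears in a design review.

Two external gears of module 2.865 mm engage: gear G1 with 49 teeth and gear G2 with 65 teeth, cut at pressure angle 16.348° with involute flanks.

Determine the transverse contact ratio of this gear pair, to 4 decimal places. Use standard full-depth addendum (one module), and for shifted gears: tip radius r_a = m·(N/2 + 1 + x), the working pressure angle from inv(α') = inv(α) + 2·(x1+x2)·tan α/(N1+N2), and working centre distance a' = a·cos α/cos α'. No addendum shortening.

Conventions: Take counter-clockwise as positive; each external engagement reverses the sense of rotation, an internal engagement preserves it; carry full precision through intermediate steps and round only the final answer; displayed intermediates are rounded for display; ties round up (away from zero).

2.0128

single-mesh involute tooth geometry (49T engaging 65T at module 2.865)
base radii: r_b1 = 67.354605, r_b2 = 89.347945
tip radii: r_a1 = 73.057500, r_a2 = 95.977500
no profile shift: α' = α, a' = a
action lengths: √(r_a1²−r_b1²) = 28.297624, √(r_a2²−r_b2²) = 35.051750
base pitch p_b = π·m·cos α = 8.636765
CR = (28.297624 + 35.051750 − 163.305000·sin 16.34800°)/8.636765 = 2.012768
contact ratio ≈ 2.0128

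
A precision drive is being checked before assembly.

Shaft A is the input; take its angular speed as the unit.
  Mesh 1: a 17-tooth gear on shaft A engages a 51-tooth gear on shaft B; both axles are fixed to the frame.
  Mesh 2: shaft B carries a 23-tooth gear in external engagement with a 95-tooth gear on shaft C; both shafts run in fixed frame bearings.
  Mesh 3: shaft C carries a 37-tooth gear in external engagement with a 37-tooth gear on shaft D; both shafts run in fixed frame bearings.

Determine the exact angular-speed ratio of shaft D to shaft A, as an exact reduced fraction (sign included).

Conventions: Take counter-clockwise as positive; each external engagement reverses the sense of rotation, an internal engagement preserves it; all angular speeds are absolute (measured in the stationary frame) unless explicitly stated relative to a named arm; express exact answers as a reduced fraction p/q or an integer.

class = fixed-axis compound train [3 meshes; 3 ratios multiply, 3 sense flips]
mesh 1 [17T→51T]: running ratio 1/3, sense −
mesh 2 [23T→95T]: running ratio 23/285, sense +
mesh 3 [37T→37T]: running ratio 23/285, sense −
ω_out/ω_in = -23/285

-23/285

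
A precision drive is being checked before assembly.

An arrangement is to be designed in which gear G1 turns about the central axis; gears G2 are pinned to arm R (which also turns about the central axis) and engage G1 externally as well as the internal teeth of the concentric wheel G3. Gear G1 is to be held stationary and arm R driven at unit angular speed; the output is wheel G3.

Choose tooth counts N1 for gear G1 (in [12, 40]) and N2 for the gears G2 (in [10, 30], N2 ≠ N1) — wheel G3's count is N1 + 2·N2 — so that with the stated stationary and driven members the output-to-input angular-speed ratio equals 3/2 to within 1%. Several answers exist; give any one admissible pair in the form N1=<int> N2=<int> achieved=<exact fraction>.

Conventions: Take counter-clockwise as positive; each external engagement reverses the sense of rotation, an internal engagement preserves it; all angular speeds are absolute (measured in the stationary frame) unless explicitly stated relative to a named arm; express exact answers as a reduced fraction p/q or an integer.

N1=20 N2=10 achieved=3/2

design class (target 3/2): planetary set
Willis with ω_sun = 0: ω_ring/ω_arm = (N1+N3)/N3; set equal to 3/2  ⇒  N3/N1 = 1/(3/2 − 1) = 2
N3 = N1 + 2·N2  ⇒  N2/N1 = (N3/N1 − 1)/2 = (2 − 1)/2 = 1/2
smallest multiple with N1 ≥ 12 and N2 ≥ 10: k = 10  ⇒  N1 = 10·2 = 20, N2 = 10·1 = 10 (N1 ≤ 40, N2 ≤ 30, N2 ≠ N1 ✓), N3 = 20 + 2·10 = 40
check: (N1+N3)/N3 with N1 = 20, N3 = 40 gives 3/2; |achieved − target| = 0 ≤ 3/200 ✓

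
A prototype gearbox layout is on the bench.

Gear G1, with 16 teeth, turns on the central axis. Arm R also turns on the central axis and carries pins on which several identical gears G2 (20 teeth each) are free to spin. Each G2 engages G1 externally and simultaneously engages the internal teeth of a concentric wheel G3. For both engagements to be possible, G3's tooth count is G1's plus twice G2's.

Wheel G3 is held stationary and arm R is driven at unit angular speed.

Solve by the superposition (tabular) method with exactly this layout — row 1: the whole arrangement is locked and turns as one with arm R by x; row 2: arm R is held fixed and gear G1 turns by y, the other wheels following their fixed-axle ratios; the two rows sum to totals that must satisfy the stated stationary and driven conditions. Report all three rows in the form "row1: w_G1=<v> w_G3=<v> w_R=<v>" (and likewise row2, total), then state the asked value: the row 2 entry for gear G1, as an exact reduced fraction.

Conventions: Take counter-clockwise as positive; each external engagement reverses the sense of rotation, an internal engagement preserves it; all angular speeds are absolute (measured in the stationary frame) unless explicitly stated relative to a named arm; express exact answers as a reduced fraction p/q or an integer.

planetary set (16T centre, 20T on arm, 56T internal) — Willis relation
row 1 — lock + rotate with arm: ω_sun = ω_ring = ω_arm = x
superposition row 2 [arm held]: sun y, ring −(16/56)·y, arm 0
boundary: total ω_ring = x − (16/56)·y = 0 and total ω_arm = x = 1  ⇒  y = 7/2, x = 1
row 2 ring = −(16/56)·7/2 = -1
totals (row 1 + row 2): sun 1 + 7/2 = 9/2, ring 1 + (-1) = 0, arm 1 + 0 = 1
asked cell (row2, sun) = 7/2

row1: w_G1=1 w_G3=1 w_R=1
row2: w_G1=7/2 w_G3=-1 w_R=0
total: w_G1=9/2 w_G3=0 w_R=1
asked value: 7/2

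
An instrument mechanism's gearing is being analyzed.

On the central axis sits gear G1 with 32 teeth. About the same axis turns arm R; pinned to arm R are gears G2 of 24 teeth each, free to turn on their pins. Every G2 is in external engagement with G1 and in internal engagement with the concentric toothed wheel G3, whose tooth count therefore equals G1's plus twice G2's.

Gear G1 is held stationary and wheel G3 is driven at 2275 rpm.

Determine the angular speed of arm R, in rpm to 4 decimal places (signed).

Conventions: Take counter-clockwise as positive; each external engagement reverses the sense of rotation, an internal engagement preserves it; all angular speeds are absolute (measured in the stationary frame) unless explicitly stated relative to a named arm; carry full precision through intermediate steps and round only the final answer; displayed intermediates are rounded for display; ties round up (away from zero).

planetary set (32T centre, 24T on arm, 80T internal) — Willis relation
normalise by the input: solve with ω_ring = 1, then scale by 2275 rpm
ring teeth: 32 + 2·24 = 80
32(ω_sun−ω_arm) = −80(ω_ring−ω_arm),  ω_sun = 0, ω_ring = 1
32(0−ω_arm) = −80(1−ω_arm)  ⇒  112·ω_arm = 80  ⇒  ω_arm = 5/7
scale: ω_arm = 5/7 × 2275 rpm = +1625.0000 rpm

+1625.0000 rpm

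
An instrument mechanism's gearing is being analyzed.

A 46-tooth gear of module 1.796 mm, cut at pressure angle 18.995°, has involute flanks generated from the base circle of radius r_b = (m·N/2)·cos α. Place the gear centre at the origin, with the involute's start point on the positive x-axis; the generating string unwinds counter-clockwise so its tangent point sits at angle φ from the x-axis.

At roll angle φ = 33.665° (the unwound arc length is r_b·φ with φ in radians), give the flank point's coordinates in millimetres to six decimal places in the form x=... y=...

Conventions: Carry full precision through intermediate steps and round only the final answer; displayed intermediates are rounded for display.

x=45.229979 y=2.550915

single-mesh involute tooth geometry (46T wheel at module 1.796)
pitch radius r_p = m·N/2 = 1.796·46/2 = 41.308000
base radius r_b = r_p·cos α = 41.308000·cos 18.995° = 39.058655
roll angle φ = 33.665° = 0.58756509 rad
x = r_b·(cos φ + φ·sin φ) = 45.229979
y = r_b·(sin φ − φ·cos φ) = 2.550915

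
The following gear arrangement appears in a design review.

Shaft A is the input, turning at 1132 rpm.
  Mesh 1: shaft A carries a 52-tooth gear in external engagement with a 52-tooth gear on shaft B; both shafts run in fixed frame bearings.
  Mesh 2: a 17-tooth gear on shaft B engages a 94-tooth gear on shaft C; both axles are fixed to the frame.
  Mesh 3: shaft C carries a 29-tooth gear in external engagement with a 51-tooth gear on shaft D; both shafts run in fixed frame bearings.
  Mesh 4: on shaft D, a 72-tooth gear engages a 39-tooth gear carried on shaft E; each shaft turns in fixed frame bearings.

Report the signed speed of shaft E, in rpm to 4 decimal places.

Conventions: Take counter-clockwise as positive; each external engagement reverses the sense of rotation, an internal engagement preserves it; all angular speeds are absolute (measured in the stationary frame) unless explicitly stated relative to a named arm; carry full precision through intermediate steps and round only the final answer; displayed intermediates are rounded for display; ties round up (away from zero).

recognized (5 fixed axles, 4 meshes): fixed-axis compound train
mesh 1 [52T→52T]: ω = 1132.0000×52/52 = 1132.0000 rpm, sense flips to −
mesh 2 [17T→94T]: ω = 1132.0000×17/94 = 204.7234 rpm, sense flips to +
mesh 3 [29T→51T]: ω = 204.7234×29/51 = 116.4113 rpm, sense flips to −
mesh 4 [72T→39T]: ω = 116.4113×72/39 = 214.9133 rpm, sense flips to +
signed output speed = +214.9133 rpm

+214.9133 rpm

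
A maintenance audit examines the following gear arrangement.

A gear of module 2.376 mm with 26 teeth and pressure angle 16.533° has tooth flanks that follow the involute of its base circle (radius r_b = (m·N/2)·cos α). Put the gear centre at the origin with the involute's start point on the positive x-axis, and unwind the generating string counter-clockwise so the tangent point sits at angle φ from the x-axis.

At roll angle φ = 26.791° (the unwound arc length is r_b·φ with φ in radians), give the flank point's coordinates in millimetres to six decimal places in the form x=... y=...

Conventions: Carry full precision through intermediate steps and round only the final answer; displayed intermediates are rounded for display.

topology: single-mesh involute geometry — m = 2.376, N = 26
pitch radius r_p = m·N/2 = 2.376·26/2 = 30.888000
base radius r_b = r_p·cos α = 30.888000·cos 16.533° = 29.610966
roll angle φ = 26.791° = 0.46759116 rad
x = r_b·(cos φ + φ·sin φ) = 32.673256
y = r_b·(sin φ − φ·cos φ) = 0.987199

x=32.673256 y=0.987199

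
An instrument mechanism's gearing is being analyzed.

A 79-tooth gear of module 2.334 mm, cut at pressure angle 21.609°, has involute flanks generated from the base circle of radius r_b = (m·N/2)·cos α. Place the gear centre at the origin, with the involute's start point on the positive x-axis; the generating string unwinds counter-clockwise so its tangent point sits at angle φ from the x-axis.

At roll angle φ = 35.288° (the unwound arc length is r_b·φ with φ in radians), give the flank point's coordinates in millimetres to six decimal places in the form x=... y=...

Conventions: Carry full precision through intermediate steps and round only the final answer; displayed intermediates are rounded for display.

single-mesh involute tooth geometry (79T wheel at module 2.334)
pitch radius r_p = m·N/2 = 2.334·79/2 = 92.193000
base radius r_b = r_p·cos α = 92.193000·cos 21.609° = 85.713551
roll angle φ = 35.288° = 0.61589179 rad
x = r_b·(cos φ + φ·sin φ) = 100.460661
y = r_b·(sin φ − φ·cos φ) = 6.425063

x=100.460661 y=6.425063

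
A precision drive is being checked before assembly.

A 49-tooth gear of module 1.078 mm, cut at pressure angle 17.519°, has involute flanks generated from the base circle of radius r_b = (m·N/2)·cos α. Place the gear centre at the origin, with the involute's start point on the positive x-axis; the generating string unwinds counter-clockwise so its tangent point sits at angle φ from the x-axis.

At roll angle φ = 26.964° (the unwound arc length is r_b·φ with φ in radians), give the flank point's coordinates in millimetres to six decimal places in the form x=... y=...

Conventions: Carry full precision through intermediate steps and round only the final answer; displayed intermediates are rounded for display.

class = single-mesh tooth geometry [base-circle involute, m = 1.078, 49T]
pitch radius r_p = m·N/2 = 1.078·49/2 = 26.411000
base radius r_b = r_p·cos α = 26.411000·cos 17.519° = 25.185983
roll angle φ = 26.964° = 0.47061058 rad
x = r_b·(cos φ + φ·sin φ) = 27.822473
y = r_b·(sin φ − φ·cos φ) = 0.855803

x=27.822473 y=0.855803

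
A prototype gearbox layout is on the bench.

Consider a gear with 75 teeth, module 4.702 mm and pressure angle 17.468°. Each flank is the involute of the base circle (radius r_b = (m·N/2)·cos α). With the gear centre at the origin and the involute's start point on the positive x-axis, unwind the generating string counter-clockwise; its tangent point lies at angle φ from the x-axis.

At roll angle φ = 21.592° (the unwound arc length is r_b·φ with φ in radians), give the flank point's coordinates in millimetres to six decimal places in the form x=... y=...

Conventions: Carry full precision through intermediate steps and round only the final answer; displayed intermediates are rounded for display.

x=179.716216 y=2.958142

topology: single-mesh involute geometry — m = 4.702, N = 75
pitch radius r_p = m·N/2 = 4.702·75/2 = 176.325000
base radius r_b = r_p·cos α = 176.325000·cos 17.468° = 168.193728
roll angle φ = 21.592° = 0.37685149 rad
x = r_b·(cos φ + φ·sin φ) = 179.716216
y = r_b·(sin φ − φ·cos φ) = 2.958142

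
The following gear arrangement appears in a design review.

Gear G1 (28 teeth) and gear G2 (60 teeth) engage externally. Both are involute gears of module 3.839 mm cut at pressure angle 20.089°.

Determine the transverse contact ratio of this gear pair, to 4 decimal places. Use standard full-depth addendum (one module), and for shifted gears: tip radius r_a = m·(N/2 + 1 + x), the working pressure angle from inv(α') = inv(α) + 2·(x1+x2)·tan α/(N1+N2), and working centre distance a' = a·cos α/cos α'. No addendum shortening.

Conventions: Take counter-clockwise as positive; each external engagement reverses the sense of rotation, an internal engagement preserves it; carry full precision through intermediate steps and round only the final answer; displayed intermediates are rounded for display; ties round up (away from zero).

class = single-mesh tooth geometry [involute pair 28T × 60T, m = 3.839]
base radii: r_b1 = 50.476105, r_b2 = 108.163082
tip radii: r_a1 = 57.585000, r_a2 = 119.009000
no profile shift: α' = α, a' = a
action lengths: √(r_a1²−r_b1²) = 27.716332, √(r_a2²−r_b2²) = 49.637585
base pitch p_b = π·m·cos α = 11.326811
CR = (27.716332 + 49.637585 − 168.916000·sin 20.08900°)/11.326811 = 1.706990
contact ratio ≈ 1.7070

1.7070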